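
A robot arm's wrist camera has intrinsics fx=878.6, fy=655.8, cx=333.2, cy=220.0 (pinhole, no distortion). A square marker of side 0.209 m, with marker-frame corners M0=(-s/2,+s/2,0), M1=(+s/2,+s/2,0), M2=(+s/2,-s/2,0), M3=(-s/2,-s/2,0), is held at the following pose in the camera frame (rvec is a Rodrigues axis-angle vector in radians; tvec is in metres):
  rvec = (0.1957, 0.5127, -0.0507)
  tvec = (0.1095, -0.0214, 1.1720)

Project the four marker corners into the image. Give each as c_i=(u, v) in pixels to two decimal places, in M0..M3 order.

c0=(353.49, 262.75) c1=(495.71, 266.70) c2=(484.88, 146.39) c3=(339.31, 152.59)

Intrinsics K: fx=878.6, fy=655.8, cx=333.2, cy=220.0
Marker side s = 0.209 m; corners in marker frame (Z=0):
  M0 = (-0.1045, +0.1045, 0)
  M1 = (+0.1045, +0.1045, 0)
  M2 = (+0.1045, -0.1045, 0)
  M3 = (-0.1045, -0.1045, 0)
rvec = (0.1957, 0.5127, -0.0507), |rvec| = θ = 0.55112 rad = 31.577°
Rodrigues: sinθ=0.52364, 1−cosθ=0.14806; R = I + sinθ·[k]× + (1−cosθ)·[k]×²:
    [+0.87061 +0.09708 +0.48230]
    [+0.00074 +0.98008 -0.19861]
    [-0.49197 +0.17327 +0.85319]
t = (0.1095, -0.0214, 1.1720) m
M0: Pc = R·M0+t = (+0.02867, +0.08094, +1.24152); u = 878.6·(+0.02867)/1.24152 + 333.2 = 353.4867, v = 655.8·(+0.08094)/1.24152 + 220.0 = 262.7550
M1: Pc = R·M1+t = (+0.21062, +0.08110, +1.13870); u = 878.6·(+0.21062)/1.13870 + 333.2 = 495.7141, v = 655.8·(+0.08110)/1.13870 + 220.0 = 266.7046
M2: Pc = R·M2+t = (+0.19033, -0.12374, +1.10248); u = 878.6·(+0.19033)/1.10248 + 333.2 = 484.8824, v = 655.8·(-0.12374)/1.10248 + 220.0 = 146.3940
M3: Pc = R·M3+t = (+0.00838, -0.12390, +1.20530); u = 878.6·(+0.00838)/1.20530 + 333.2 = 339.3058, v = 655.8·(-0.12390)/1.20530 + 220.0 = 152.5892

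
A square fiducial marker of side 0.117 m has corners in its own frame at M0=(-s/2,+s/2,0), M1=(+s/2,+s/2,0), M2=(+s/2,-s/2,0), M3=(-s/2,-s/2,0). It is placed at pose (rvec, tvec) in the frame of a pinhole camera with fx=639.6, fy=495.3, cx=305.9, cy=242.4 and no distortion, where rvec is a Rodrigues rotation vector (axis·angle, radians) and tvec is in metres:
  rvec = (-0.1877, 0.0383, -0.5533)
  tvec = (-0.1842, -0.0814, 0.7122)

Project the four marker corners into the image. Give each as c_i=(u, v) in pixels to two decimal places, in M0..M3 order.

Intrinsics K: fx=639.6, fy=495.3, cx=305.9, cy=242.4
Marker side s = 0.117 m; corners in marker frame (Z=0):
  M0 = (-0.0585, +0.0585, 0)
  M1 = (+0.0585, +0.0585, 0)
  M2 = (+0.0585, -0.0585, 0)
  M3 = (-0.0585, -0.0585, 0)
rvec = (-0.1877, 0.0383, -0.5533), |rvec| = θ = 0.58552 rad = 33.548°
Rodrigues: sinθ=0.55264, 1−cosθ=0.16658; R = I + sinθ·[k]× + (1−cosθ)·[k]×²:
    [+0.85054 +0.51873 +0.08661]
    [-0.52572 +0.83414 +0.16686]
    [+0.01431 -0.18745 +0.98217]
t = (-0.1842, -0.0814, 0.7122) m
M0: Pc = R·M0+t = (-0.20361, -0.00185, +0.70040); u = 639.6·(-0.20361)/0.70040 + 305.9 = 119.9631, v = 495.3·(-0.00185)/0.70040 + 242.4 = 241.0926
M1: Pc = R·M1+t = (-0.10410, -0.06336, +0.70207); u = 639.6·(-0.10410)/0.70207 + 305.9 = 211.0650, v = 495.3·(-0.06336)/0.70207 + 242.4 = 197.7023
M2: Pc = R·M2+t = (-0.16479, -0.16095, +0.72400); u = 639.6·(-0.16479)/0.72400 + 305.9 = 160.3218, v = 495.3·(-0.16095)/0.72400 + 242.4 = 132.2912
M3: Pc = R·M3+t = (-0.26430, -0.09944, +0.72233); u = 639.6·(-0.26430)/0.72233 + 305.9 = 71.8684, v = 495.3·(-0.09944)/0.72233 + 242.4 = 174.2123

c0=(119.96, 241.09) c1=(211.07, 197.70) c2=(160.32, 132.29) c3=(71.87, 174.21)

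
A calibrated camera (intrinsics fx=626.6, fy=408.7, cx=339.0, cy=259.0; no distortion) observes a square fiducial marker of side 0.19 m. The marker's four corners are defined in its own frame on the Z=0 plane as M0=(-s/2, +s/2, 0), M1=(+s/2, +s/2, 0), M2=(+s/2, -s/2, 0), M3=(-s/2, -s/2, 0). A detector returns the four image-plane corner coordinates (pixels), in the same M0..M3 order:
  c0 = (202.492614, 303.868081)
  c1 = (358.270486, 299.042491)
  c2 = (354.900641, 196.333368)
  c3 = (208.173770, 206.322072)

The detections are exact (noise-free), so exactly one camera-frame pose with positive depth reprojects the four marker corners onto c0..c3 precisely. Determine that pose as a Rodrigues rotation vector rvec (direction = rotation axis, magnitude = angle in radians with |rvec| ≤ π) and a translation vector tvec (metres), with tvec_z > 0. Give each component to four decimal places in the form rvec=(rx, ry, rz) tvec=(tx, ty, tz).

rvec=(-0.2376, 0.2304, -0.0419) tvec=(-0.0720, -0.0165, 0.7503)

Intrinsics K: fx=626.6, fy=408.7, cx=339.0, cy=259.0
Marker side s = 0.19 m; corners in marker frame (Z=0):
  M0 = (-0.0950, +0.0950, 0)
  M1 = (+0.0950, +0.0950, 0)
  M2 = (+0.0950, -0.0950, 0)
  M3 = (-0.0950, -0.0950, 0)
Detected image corners:
  c0 = (202.492614, 303.868081) px
  c1 = (358.270486, 299.042491) px
  c2 = (354.900641, 196.333368) px
  c3 = (208.173770, 206.322072) px
Planar DLT: solve 8×8 A·h = b for H (H[2,2]=1):
  H  [+712.50302 -95.87057 +278.85836]
  H  [-113.52031 +446.86461 +249.98661]
  H  [-0.29486 -0.31720 +1.00000]
B = K⁻¹H; ‖b₁‖=1.332827, ‖b₂‖=1.332827; λ = 2/(‖b₁‖+‖b₂‖) = 0.750285, sign → tz>0 ⇒ λ=+0.750285
r₁ = λ·B[:,0] = (+0.97283,-0.06820,-0.22123); r₂ = λ·B[:,1] = (+0.01396,+0.97117,-0.23799)
r₃ = r₁×r₂ = (+0.23108,+0.22844,+0.94574); SVD([r₁ r₂ r₃]) → R = UVᵀ:
  R  [+0.97283 +0.01396 +0.23108]
  R  [-0.06820 +0.97117 +0.22844]
  R  [-0.22123 -0.23799 +0.94574]
t = (-0.07201, -0.01655, +0.75029) m
tr R = 2.889736; θ = arccos((tr R − 1)/2) = 0.333604 rad = 19.114°
axis k = ((R−Rᵀ)₃₂, (R−Rᵀ)₁₃, (R−Rᵀ)₂₁) / (2 sinθ) = (-0.712214, +0.690660, -0.125460)
rvec = θ·k = (-0.237598, +0.230407, -0.041854)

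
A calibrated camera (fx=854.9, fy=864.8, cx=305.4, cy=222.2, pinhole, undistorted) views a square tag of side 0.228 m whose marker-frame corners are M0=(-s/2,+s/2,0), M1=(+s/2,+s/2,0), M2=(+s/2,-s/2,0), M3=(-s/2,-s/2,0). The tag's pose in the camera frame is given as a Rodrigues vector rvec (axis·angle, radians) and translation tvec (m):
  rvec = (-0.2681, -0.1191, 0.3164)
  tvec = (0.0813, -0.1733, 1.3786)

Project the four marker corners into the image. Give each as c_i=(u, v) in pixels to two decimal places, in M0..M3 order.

Intrinsics K: fx=854.9, fy=864.8, cx=305.4, cy=222.2
Marker side s = 0.228 m; corners in marker frame (Z=0):
  M0 = (-0.1140, +0.1140, 0)
  M1 = (+0.1140, +0.1140, 0)
  M2 = (+0.1140, -0.1140, 0)
  M3 = (-0.1140, -0.1140, 0)
rvec = (-0.2681, -0.1191, 0.3164), |rvec| = θ = 0.43148 rad = 24.722°
Rodrigues: sinθ=0.41821, 1−cosθ=0.09165; R = I + sinθ·[k]× + (1−cosθ)·[k]×²:
    [+0.94373 -0.29095 -0.15720]
    [+0.32239 +0.91533 +0.24131]
    [+0.07368 -0.27841 +0.95763]
t = (0.0813, -0.1733, 1.3786) m
M0: Pc = R·M0+t = (-0.05945, -0.10570, +1.33846); u = 854.9·(-0.05945)/1.33846 + 305.4 = 267.4253, v = 864.8·(-0.10570)/1.33846 + 222.2 = 153.9025
M1: Pc = R·M1+t = (+0.15572, -0.03220, +1.35526); u = 854.9·(+0.15572)/1.35526 + 305.4 = 403.6264, v = 864.8·(-0.03220)/1.35526 + 222.2 = 201.6534
M2: Pc = R·M2+t = (+0.22205, -0.24090, +1.41874); u = 854.9·(+0.22205)/1.41874 + 305.4 = 439.2051, v = 864.8·(-0.24090)/1.41874 + 222.2 = 75.3610
M3: Pc = R·M3+t = (+0.00688, -0.31440, +1.40194); u = 854.9·(+0.00688)/1.40194 + 305.4 = 309.5973, v = 864.8·(-0.31440)/1.40194 + 222.2 = 28.2588

c0=(267.43, 153.90) c1=(403.63, 201.65) c2=(439.21, 75.36) c3=(309.60, 28.26)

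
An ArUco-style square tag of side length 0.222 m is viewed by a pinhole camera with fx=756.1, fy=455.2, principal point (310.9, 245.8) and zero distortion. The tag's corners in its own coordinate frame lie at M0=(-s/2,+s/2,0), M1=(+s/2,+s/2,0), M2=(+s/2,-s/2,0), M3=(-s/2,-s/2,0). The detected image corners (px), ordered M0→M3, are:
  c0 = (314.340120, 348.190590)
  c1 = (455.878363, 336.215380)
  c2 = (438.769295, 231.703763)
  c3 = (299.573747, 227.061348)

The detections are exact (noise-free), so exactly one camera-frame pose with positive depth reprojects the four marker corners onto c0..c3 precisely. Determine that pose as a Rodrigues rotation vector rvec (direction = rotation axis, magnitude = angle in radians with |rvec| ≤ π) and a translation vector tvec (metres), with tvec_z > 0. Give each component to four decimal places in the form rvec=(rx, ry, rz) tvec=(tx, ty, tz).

Intrinsics K: fx=756.1, fy=455.2, cx=310.9, cy=245.8
Marker side s = 0.222 m; corners in marker frame (Z=0):
  M0 = (-0.1110, +0.1110, 0)
  M1 = (+0.1110, +0.1110, 0)
  M2 = (+0.1110, -0.1110, 0)
  M3 = (-0.1110, -0.1110, 0)
Detected image corners:
  c0 = (314.340120, 348.190590) px
  c1 = (455.878363, 336.215380) px
  c2 = (438.769295, 231.703763) px
  c3 = (299.573747, 227.061348) px
Planar DLT: solve 8×8 A·h = b for H (H[2,2]=1):
  H  [+880.58288 +15.62140 +382.13852]
  H  [+172.33288 +462.60661 +284.71978]
  H  [+0.65861 -0.14996 +1.00000]
B = K⁻¹H; ‖b₁‖=1.110502, ‖b₂‖=1.110502; λ = 2/(‖b₁‖+‖b₂‖) = 0.900493, sign → tz>0 ⇒ λ=+0.900493
r₁ = λ·B[:,0] = (+0.80488,+0.02067,+0.59307); r₂ = λ·B[:,1] = (+0.07413,+0.98806,-0.13504)
r₃ = r₁×r₂ = (-0.58878,+0.15265,+0.79374); SVD([r₁ r₂ r₃]) → R = UVᵀ:
  R  [+0.80488 +0.07413 -0.58878]
  R  [+0.02067 +0.98806 +0.15265]
  R  [+0.59307 -0.13504 +0.79374]
t = (+0.08484, +0.07699, +0.90049) m
tr R = 2.586693; θ = arccos((tr R − 1)/2) = 0.654510 rad = 37.501°
axis k = ((R−Rᵀ)₃₂, (R−Rᵀ)₁₃, (R−Rᵀ)₂₁) / (2 sinθ) = (-0.236290, -0.970690, -0.043911)
rvec = θ·k = (-0.154654, -0.635326, -0.028740)

rvec=(-0.1547, -0.6353, -0.0287) tvec=(0.0848, 0.0770, 0.9005)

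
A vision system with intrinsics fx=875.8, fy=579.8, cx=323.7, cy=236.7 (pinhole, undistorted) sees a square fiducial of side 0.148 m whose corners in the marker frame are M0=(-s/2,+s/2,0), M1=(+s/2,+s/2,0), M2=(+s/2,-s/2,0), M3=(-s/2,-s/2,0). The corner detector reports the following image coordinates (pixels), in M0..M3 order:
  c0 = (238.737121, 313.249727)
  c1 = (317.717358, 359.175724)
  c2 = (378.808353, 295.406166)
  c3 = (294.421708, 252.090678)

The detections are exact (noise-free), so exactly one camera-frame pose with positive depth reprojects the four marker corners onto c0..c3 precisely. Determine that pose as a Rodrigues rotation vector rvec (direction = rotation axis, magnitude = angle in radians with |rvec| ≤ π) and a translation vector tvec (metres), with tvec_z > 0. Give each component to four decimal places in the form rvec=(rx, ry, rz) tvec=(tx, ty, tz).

Intrinsics K: fx=875.8, fy=579.8, cx=323.7, cy=236.7
Marker side s = 0.148 m; corners in marker frame (Z=0):
  M0 = (-0.0740, +0.0740, 0)
  M1 = (+0.0740, +0.0740, 0)
  M2 = (+0.0740, -0.0740, 0)
  M3 = (-0.0740, -0.0740, 0)
Detected image corners:
  c0 = (238.737121, 313.249727) px
  c1 = (317.717358, 359.175724) px
  c2 = (378.808353, 295.406166) px
  c3 = (294.421708, 252.090678) px
Planar DLT: solve 8×8 A·h = b for H (H[2,2]=1):
  H  [+429.21682 -344.03985 +305.86613]
  H  [+180.09106 +471.33344 +304.69822]
  H  [-0.39841 +0.16243 +1.00000]
B = K⁻¹H; ‖b₁‖=0.888201, ‖b₂‖=0.888201; λ = 2/(‖b₁‖+‖b₂‖) = 1.125872, sign → tz>0 ⇒ λ=+1.125872
r₁ = λ·B[:,0] = (+0.71756,+0.53283,-0.44856); r₂ = λ·B[:,1] = (-0.50987,+0.84059,+0.18287)
r₃ = r₁×r₂ = (+0.47449,+0.09748,+0.87485); SVD([r₁ r₂ r₃]) → R = UVᵀ:
  R  [+0.71756 -0.50987 +0.47449]
  R  [+0.53283 +0.84059 +0.09748]
  R  [-0.44856 +0.18287 +0.87485]
t = (-0.02293, +0.13204, +1.12587) m
tr R = 2.432999; θ = arccos((tr R − 1)/2) = 0.772025 rad = 44.234°
axis k = ((R−Rᵀ)₃₂, (R−Rᵀ)₁₃, (R−Rᵀ)₂₁) / (2 sinθ) = (+0.061206, +0.661599, +0.747356)
rvec = θ·k = (+0.047252, +0.510771, +0.576977)

rvec=(0.0473, 0.5108, 0.5770) tvec=(-0.0229, 0.1320, 1.1259)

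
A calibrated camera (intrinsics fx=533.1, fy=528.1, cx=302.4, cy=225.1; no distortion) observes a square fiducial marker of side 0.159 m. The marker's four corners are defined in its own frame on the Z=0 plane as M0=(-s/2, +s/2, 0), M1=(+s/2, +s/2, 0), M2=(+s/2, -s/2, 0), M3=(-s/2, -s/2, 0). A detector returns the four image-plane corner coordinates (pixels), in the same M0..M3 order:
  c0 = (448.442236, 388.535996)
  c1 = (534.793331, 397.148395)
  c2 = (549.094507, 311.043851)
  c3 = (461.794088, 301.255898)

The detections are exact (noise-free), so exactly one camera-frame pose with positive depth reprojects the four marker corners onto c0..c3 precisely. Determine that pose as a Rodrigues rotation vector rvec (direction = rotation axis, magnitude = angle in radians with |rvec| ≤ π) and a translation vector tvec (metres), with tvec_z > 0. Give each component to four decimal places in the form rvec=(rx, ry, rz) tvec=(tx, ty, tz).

Intrinsics K: fx=533.1, fy=528.1, cx=302.4, cy=225.1
Marker side s = 0.159 m; corners in marker frame (Z=0):
  M0 = (-0.0795, +0.0795, 0)
  M1 = (+0.0795, +0.0795, 0)
  M2 = (+0.0795, -0.0795, 0)
  M3 = (-0.0795, -0.0795, 0)
Detected image corners:
  c0 = (448.442236, 388.535996) px
  c1 = (534.793331, 397.148395) px
  c2 = (549.094507, 311.043851) px
  c3 = (461.794088, 301.255898) px
Planar DLT: solve 8×8 A·h = b for H (H[2,2]=1):
  H  [+584.28695 -46.60755 +498.75122]
  H  [+84.64171 +573.51354 +349.80313]
  H  [+0.07669 +0.08098 +1.00000]
B = K⁻¹H; ‖b₁‖=1.062990, ‖b₂‖=1.062990; λ = 2/(‖b₁‖+‖b₂‖) = 0.940742, sign → tz>0 ⇒ λ=+0.940742
r₁ = λ·B[:,0] = (+0.99015,+0.12003,+0.07215); r₂ = λ·B[:,1] = (-0.12546,+0.98917,+0.07618)
r₃ = r₁×r₂ = (-0.06222,-0.08448,+0.99448); SVD([r₁ r₂ r₃]) → R = UVᵀ:
  R  [+0.99015 -0.12546 -0.06222]
  R  [+0.12003 +0.98917 -0.08448]
  R  [+0.07215 +0.07618 +0.99448]
t = (+0.34649, +0.22214, +0.94074) m
tr R = 2.973796; θ = arccos((tr R − 1)/2) = 0.162053 rad = 9.285°
axis k = ((R−Rᵀ)₃₂, (R−Rᵀ)₁₃, (R−Rᵀ)₂₁) / (2 sinθ) = (+0.497874, -0.416393, +0.760749)
rvec = θ·k = (+0.080682, -0.067478, +0.123282)

rvec=(0.0807, -0.0675, 0.1233) tvec=(0.3465, 0.2221, 0.9407)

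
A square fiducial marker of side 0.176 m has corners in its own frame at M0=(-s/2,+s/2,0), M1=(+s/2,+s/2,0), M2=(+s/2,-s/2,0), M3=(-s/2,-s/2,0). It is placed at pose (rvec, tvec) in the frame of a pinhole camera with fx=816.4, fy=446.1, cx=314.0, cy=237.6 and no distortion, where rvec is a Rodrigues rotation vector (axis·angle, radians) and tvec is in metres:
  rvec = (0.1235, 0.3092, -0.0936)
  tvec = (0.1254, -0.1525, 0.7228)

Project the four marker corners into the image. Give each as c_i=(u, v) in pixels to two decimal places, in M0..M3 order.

c0=(369.57, 202.86) c1=(567.12, 192.07) c2=(550.89, 77.77) c3=(349.51, 97.22)

Intrinsics K: fx=816.4, fy=446.1, cx=314.0, cy=237.6
Marker side s = 0.176 m; corners in marker frame (Z=0):
  M0 = (-0.0880, +0.0880, 0)
  M1 = (+0.0880, +0.0880, 0)
  M2 = (+0.0880, -0.0880, 0)
  M3 = (-0.0880, -0.0880, 0)
rvec = (0.1235, 0.3092, -0.0936), |rvec| = θ = 0.34586 rad = 19.816°
Rodrigues: sinθ=0.33900, 1−cosθ=0.05922; R = I + sinθ·[k]× + (1−cosθ)·[k]×²:
    [+0.94834 +0.11065 +0.29735]
    [-0.07284 +0.98811 -0.13538]
    [-0.30879 +0.10673 +0.94512]
t = (0.1254, -0.1525, 0.7228) m
M0: Pc = R·M0+t = (+0.05168, -0.05914, +0.75937); u = 816.4·(+0.05168)/0.75937 + 314.0 = 369.5654, v = 446.1·(-0.05914)/0.75937 + 237.6 = 202.8597
M1: Pc = R·M1+t = (+0.21859, -0.07196, +0.70502); u = 816.4·(+0.21859)/0.70502 + 314.0 = 567.1246, v = 446.1·(-0.07196)/0.70502 + 237.6 = 192.0698
M2: Pc = R·M2+t = (+0.19912, -0.24586, +0.68623); u = 816.4·(+0.19912)/0.68623 + 314.0 = 550.8851, v = 446.1·(-0.24586)/0.68623 + 237.6 = 77.7713
M3: Pc = R·M3+t = (+0.03221, -0.23304, +0.74058); u = 816.4·(+0.03221)/0.74058 + 314.0 = 349.5069, v = 446.1·(-0.23304)/0.74058 + 237.6 = 97.2228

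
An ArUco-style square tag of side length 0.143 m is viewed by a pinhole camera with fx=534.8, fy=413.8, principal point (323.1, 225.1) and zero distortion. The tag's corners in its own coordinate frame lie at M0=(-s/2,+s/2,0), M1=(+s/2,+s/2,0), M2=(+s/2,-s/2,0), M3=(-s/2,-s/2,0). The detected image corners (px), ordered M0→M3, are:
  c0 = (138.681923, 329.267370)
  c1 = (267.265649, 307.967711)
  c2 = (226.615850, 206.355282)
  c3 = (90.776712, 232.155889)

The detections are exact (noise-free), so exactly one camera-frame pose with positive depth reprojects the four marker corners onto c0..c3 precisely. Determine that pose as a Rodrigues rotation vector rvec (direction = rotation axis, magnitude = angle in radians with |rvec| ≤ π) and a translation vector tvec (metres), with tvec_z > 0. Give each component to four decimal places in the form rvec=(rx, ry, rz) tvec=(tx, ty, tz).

rvec=(0.2621, 0.0838, -0.2436) tvec=(-0.1446, 0.0598, 0.5425)

Intrinsics K: fx=534.8, fy=413.8, cx=323.1, cy=225.1
Marker side s = 0.143 m; corners in marker frame (Z=0):
  M0 = (-0.0715, +0.0715, 0)
  M1 = (+0.0715, +0.0715, 0)
  M2 = (+0.0715, -0.0715, 0)
  M3 = (-0.0715, -0.0715, 0)
Detected image corners:
  c0 = (138.681923, 329.267370) px
  c1 = (267.265649, 307.967711) px
  c2 = (226.615850, 206.355282) px
  c3 = (90.776712, 232.155889) px
Planar DLT: solve 8×8 A·h = b for H (H[2,2]=1):
  H  [+885.89967 +392.07932 +180.56455]
  H  [-220.44001 +816.65280 +270.72476]
  H  [-0.20921 +0.45382 +1.00000]
B = K⁻¹H; ‖b₁‖=1.843365, ‖b₂‖=1.843365; λ = 2/(‖b₁‖+‖b₂‖) = 0.542486, sign → tz>0 ⇒ λ=+0.542486
r₁ = λ·B[:,0] = (+0.96720,-0.22726,-0.11349); r₂ = λ·B[:,1] = (+0.24898,+0.93670,+0.24619)
r₃ = r₁×r₂ = (+0.05036,-0.26637,+0.96255); SVD([r₁ r₂ r₃]) → R = UVᵀ:
  R  [+0.96720 +0.24898 +0.05036]
  R  [-0.22726 +0.93670 -0.26637]
  R  [-0.11349 +0.24619 +0.96255]
t = (-0.14458, +0.05981, +0.54249) m
tr R = 2.866449; θ = arccos((tr R − 1)/2) = 0.367512 rad = 21.057°
axis k = ((R−Rᵀ)₃₂, (R−Rᵀ)₁₃, (R−Rᵀ)₂₁) / (2 sinθ) = (+0.713296, +0.228023, -0.662732)
rvec = θ·k = (+0.262145, +0.083801, -0.243562)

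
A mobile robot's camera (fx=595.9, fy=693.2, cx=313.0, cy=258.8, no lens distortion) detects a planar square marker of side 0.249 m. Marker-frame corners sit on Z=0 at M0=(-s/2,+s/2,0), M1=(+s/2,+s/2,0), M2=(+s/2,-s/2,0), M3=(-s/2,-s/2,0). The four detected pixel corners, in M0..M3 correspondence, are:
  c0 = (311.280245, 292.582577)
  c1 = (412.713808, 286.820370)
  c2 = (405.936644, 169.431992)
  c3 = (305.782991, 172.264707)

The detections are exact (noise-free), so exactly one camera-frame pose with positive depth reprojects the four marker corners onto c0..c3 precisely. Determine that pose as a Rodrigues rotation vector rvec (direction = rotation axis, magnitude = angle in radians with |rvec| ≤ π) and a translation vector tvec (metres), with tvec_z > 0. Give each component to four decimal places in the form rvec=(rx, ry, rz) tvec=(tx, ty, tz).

Intrinsics K: fx=595.9, fy=693.2, cx=313.0, cy=258.8
Marker side s = 0.249 m; corners in marker frame (Z=0):
  M0 = (-0.1245, +0.1245, 0)
  M1 = (+0.1245, +0.1245, 0)
  M2 = (+0.1245, -0.1245, 0)
  M3 = (-0.1245, -0.1245, 0)
Detected image corners:
  c0 = (311.280245, 292.582577) px
  c1 = (412.713808, 286.820370) px
  c2 = (405.936644, 169.431992) px
  c3 = (305.782991, 172.264707) px
Planar DLT: solve 8×8 A·h = b for H (H[2,2]=1):
  H  [+439.56655 +4.25567 +359.51487]
  H  [+5.10348 +464.14832 +229.82801]
  H  [+0.09693 -0.05690 +1.00000]
B = K⁻¹H; ‖b₁‖=0.694144, ‖b₂‖=0.694144; λ = 2/(‖b₁‖+‖b₂‖) = 1.440623, sign → tz>0 ⇒ λ=+1.440623
r₁ = λ·B[:,0] = (+0.98933,-0.04153,+0.13964); r₂ = λ·B[:,1] = (+0.05334,+0.99521,-0.08197)
r₃ = r₁×r₂ = (-0.13557,+0.08854,+0.98680); SVD([r₁ r₂ r₃]) → R = UVᵀ:
  R  [+0.98933 +0.05334 -0.13557]
  R  [-0.04153 +0.99521 +0.08854]
  R  [+0.13964 -0.08197 +0.98680]
t = (+0.11245, -0.06021, +1.44062) m
tr R = 2.971341; θ = arccos((tr R − 1)/2) = 0.169493 rad = 9.711°
axis k = ((R−Rᵀ)₃₂, (R−Rᵀ)₁₃, (R−Rᵀ)₂₁) / (2 sinθ) = (-0.505433, -0.815756, -0.281212)
rvec = θ·k = (-0.085667, -0.138265, -0.047663)

rvec=(-0.0857, -0.1383, -0.0477) tvec=(0.1125, -0.0602, 1.4406)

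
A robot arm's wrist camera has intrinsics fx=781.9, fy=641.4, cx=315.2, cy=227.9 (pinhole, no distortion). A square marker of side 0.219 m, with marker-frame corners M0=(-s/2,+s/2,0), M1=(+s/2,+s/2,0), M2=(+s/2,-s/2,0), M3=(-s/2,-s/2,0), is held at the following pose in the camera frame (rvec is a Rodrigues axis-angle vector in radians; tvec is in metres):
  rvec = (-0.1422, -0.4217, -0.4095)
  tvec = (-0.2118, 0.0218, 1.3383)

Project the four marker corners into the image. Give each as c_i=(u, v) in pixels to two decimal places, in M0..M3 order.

Intrinsics K: fx=781.9, fy=641.4, cx=315.2, cy=227.9
Marker side s = 0.219 m; corners in marker frame (Z=0):
  M0 = (-0.1095, +0.1095, 0)
  M1 = (+0.1095, +0.1095, 0)
  M2 = (+0.1095, -0.1095, 0)
  M3 = (-0.1095, -0.1095, 0)
rvec = (-0.1422, -0.4217, -0.4095), |rvec| = θ = 0.60477 rad = 34.651°
Rodrigues: sinθ=0.56857, 1−cosθ=0.17736; R = I + sinθ·[k]× + (1−cosθ)·[k]×²:
    [+0.83244 +0.41407 -0.36822]
    [-0.35591 +0.90887 +0.21743]
    [+0.42470 -0.04995 +0.90396]
t = (-0.2118, 0.0218, 1.3383) m
M0: Pc = R·M0+t = (-0.25761, +0.16029, +1.28633); u = 781.9·(-0.25761)/1.28633 + 315.2 = 158.6095, v = 641.4·(+0.16029)/1.28633 + 227.9 = 307.8272
M1: Pc = R·M1+t = (-0.07531, +0.08235, +1.37934); u = 781.9·(-0.07531)/1.37934 + 315.2 = 272.5110, v = 641.4·(+0.08235)/1.37934 + 227.9 = 266.1930
M2: Pc = R·M2+t = (-0.16599, -0.11669, +1.39027); u = 781.9·(-0.16599)/1.39027 + 315.2 = 221.8469, v = 641.4·(-0.11669)/1.39027 + 227.9 = 174.0635
M3: Pc = R·M3+t = (-0.34829, -0.03875, +1.29726); u = 781.9·(-0.34829)/1.29726 + 315.2 = 105.2734, v = 641.4·(-0.03875)/1.29726 + 227.9 = 208.7413

c0=(158.61, 307.83) c1=(272.51, 266.19) c2=(221.85, 174.06) c3=(105.27, 208.74)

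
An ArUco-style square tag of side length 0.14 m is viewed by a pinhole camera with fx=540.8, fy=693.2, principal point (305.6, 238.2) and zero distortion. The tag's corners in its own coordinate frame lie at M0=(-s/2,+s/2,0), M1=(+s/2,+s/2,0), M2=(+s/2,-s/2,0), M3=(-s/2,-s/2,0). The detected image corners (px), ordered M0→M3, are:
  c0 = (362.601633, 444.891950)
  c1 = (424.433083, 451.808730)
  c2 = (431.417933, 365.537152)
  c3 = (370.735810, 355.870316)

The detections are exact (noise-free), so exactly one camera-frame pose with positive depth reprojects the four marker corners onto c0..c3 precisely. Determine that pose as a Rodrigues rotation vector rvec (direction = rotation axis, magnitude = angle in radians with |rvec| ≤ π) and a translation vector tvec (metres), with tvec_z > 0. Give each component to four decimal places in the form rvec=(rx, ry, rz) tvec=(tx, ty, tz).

Intrinsics K: fx=540.8, fy=693.2, cx=305.6, cy=238.2
Marker side s = 0.14 m; corners in marker frame (Z=0):
  M0 = (-0.0700, +0.0700, 0)
  M1 = (+0.0700, +0.0700, 0)
  M2 = (+0.0700, -0.0700, 0)
  M3 = (-0.0700, -0.0700, 0)
Detected image corners:
  c0 = (362.601633, 444.891950) px
  c1 = (424.433083, 451.808730) px
  c2 = (431.417933, 365.537152) px
  c3 = (370.735810, 355.870316) px
Planar DLT: solve 8×8 A·h = b for H (H[2,2]=1):
  H  [+530.51157 -95.69800 +397.82676]
  H  [+153.98506 +583.35744 +404.27246]
  H  [+0.23406 -0.10513 +1.00000]
B = K⁻¹H; ‖b₁‖=0.891724, ‖b₂‖=0.891724; λ = 2/(‖b₁‖+‖b₂‖) = 1.121423, sign → tz>0 ⇒ λ=+1.121423
r₁ = λ·B[:,0] = (+0.95176,+0.15891,+0.26249); r₂ = λ·B[:,1] = (-0.13182,+0.98424,-0.11790)
r₃ = r₁×r₂ = (-0.27708,+0.07761,+0.95771); SVD([r₁ r₂ r₃]) → R = UVᵀ:
  R  [+0.95176 -0.13182 -0.27708]
  R  [+0.15891 +0.98424 +0.07761]
  R  [+0.26249 -0.11790 +0.95771]
t = (+0.19124, +0.26866, +1.12142) m
tr R = 2.893704; θ = arccos((tr R − 1)/2) = 0.327492 rad = 18.764°
axis k = ((R−Rᵀ)₃₂, (R−Rᵀ)₁₃, (R−Rᵀ)₂₁) / (2 sinθ) = (-0.303895, -0.838703, +0.451913)
rvec = θ·k = (-0.099523, -0.274668, +0.147998)

rvec=(-0.0995, -0.2747, 0.1480) tvec=(0.1912, 0.2687, 1.1214)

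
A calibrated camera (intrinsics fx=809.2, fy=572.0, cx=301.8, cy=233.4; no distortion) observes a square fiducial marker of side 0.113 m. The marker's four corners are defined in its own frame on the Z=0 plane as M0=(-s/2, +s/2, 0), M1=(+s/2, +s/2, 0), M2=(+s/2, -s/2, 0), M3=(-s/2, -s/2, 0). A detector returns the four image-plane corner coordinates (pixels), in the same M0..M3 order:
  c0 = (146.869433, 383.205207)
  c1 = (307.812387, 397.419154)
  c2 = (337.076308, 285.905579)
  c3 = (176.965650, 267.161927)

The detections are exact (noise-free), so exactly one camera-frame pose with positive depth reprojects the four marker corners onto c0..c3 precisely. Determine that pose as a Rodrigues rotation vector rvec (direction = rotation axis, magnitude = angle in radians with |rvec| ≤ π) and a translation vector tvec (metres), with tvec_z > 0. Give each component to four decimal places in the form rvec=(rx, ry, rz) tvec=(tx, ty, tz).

Intrinsics K: fx=809.2, fy=572.0, cx=301.8, cy=233.4
Marker side s = 0.113 m; corners in marker frame (Z=0):
  M0 = (-0.0565, +0.0565, 0)
  M1 = (+0.0565, +0.0565, 0)
  M2 = (+0.0565, -0.0565, 0)
  M3 = (-0.0565, -0.0565, 0)
Detected image corners:
  c0 = (146.869433, 383.205207) px
  c1 = (307.812387, 397.419154) px
  c2 = (337.076308, 285.905579) px
  c3 = (176.965650, 267.161927) px
Planar DLT: solve 8×8 A·h = b for H (H[2,2]=1):
  H  [+1505.26133 -258.04064 +243.75061]
  H  [+262.37319 +1012.74617 +333.64600]
  H  [+0.34960 +0.01875 +1.00000]
B = K⁻¹H; ‖b₁‖=1.792848, ‖b₂‖=1.792848; λ = 2/(‖b₁‖+‖b₂‖) = 0.557772, sign → tz>0 ⇒ λ=+0.557772
r₁ = λ·B[:,0] = (+0.96483,+0.17628,+0.19500); r₂ = λ·B[:,1] = (-0.18177,+0.98329,+0.01046)
r₃ = r₁×r₂ = (-0.18989,-0.04554,+0.98075); SVD([r₁ r₂ r₃]) → R = UVᵀ:
  R  [+0.96483 -0.18177 -0.18989]
  R  [+0.17628 +0.98329 -0.04554]
  R  [+0.19500 +0.01046 +0.98075]
t = (-0.04001, +0.09775, +0.55777) m
tr R = 2.928867; θ = arccos((tr R − 1)/2) = 0.267505 rad = 15.327°
axis k = ((R−Rᵀ)₃₂, (R−Rᵀ)₁₃, (R−Rᵀ)₂₁) / (2 sinθ) = (+0.105926, -0.728059, +0.677281)
rvec = θ·k = (+0.028336, -0.194759, +0.181176)

rvec=(0.0283, -0.1948, 0.1812) tvec=(-0.0400, 0.0978, 0.5578)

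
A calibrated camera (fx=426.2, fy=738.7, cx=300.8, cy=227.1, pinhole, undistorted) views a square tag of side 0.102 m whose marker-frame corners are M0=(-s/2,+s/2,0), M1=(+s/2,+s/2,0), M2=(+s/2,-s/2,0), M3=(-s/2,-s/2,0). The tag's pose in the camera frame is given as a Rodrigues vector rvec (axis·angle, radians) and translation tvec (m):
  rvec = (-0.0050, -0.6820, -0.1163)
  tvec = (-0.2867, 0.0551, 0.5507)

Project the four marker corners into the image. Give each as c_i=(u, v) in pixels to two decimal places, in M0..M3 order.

c0=(38.34, 384.91) c1=(124.43, 353.97) c2=(115.25, 225.89) c3=(27.45, 241.13)

Intrinsics K: fx=426.2, fy=738.7, cx=300.8, cy=227.1
Marker side s = 0.102 m; corners in marker frame (Z=0):
  M0 = (-0.0510, +0.0510, 0)
  M1 = (+0.0510, +0.0510, 0)
  M2 = (+0.0510, -0.0510, 0)
  M3 = (-0.0510, -0.0510, 0)
rvec = (-0.0050, -0.6820, -0.1163), |rvec| = θ = 0.69186 rad = 39.641°
Rodrigues: sinθ=0.63797, 1−cosθ=0.22994; R = I + sinθ·[k]× + (1−cosθ)·[k]×²:
    [+0.77007 +0.10888 -0.62860]
    [-0.10560 +0.99349 +0.04271]
    [+0.62916 +0.03349 +0.77656]
t = (-0.2867, 0.0551, 0.5507) m
M0: Pc = R·M0+t = (-0.32042, +0.11115, +0.52032); u = 426.2·(-0.32042)/0.52032 + 300.8 = 38.3402, v = 738.7·(+0.11115)/0.52032 + 227.1 = 384.9051
M1: Pc = R·M1+t = (-0.24187, +0.10038, +0.58450); u = 426.2·(-0.24187)/0.58450 + 300.8 = 124.4315, v = 738.7·(+0.10038)/0.58450 + 227.1 = 353.9657
M2: Pc = R·M2+t = (-0.25298, -0.00095, +0.58108); u = 426.2·(-0.25298)/0.58108 + 300.8 = 115.2491, v = 738.7·(-0.00095)/0.58108 + 227.1 = 225.8875
M3: Pc = R·M3+t = (-0.33153, +0.00982, +0.51690); u = 426.2·(-0.33153)/0.51690 + 300.8 = 27.4488, v = 738.7·(+0.00982)/0.51690 + 227.1 = 241.1304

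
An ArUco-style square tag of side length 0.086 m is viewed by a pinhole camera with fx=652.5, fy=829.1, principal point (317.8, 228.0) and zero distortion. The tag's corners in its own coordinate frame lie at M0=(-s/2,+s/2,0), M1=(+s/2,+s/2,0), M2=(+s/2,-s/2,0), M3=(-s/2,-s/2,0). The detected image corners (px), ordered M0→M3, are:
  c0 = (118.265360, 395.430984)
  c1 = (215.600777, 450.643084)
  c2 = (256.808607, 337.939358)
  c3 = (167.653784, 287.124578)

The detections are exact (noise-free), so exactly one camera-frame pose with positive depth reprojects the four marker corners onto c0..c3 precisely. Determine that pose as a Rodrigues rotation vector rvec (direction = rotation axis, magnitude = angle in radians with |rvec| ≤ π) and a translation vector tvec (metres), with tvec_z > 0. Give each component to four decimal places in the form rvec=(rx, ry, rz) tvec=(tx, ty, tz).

Intrinsics K: fx=652.5, fy=829.1, cx=317.8, cy=228.0
Marker side s = 0.086 m; corners in marker frame (Z=0):
  M0 = (-0.0430, +0.0430, 0)
  M1 = (+0.0430, +0.0430, 0)
  M2 = (+0.0430, -0.0430, 0)
  M3 = (-0.0430, -0.0430, 0)
Detected image corners:
  c0 = (118.265360, 395.430984) px
  c1 = (215.600777, 450.643084) px
  c2 = (256.808607, 337.939358) px
  c3 = (167.653784, 287.124578) px
Planar DLT: solve 8×8 A·h = b for H (H[2,2]=1):
  H  [+1086.28459 -718.08504 +190.60881]
  H  [+623.28679 +913.64191 +365.41045]
  H  [+0.02165 -1.00963 +1.00000]
B = K⁻¹H; ‖b₁‖=1.814740, ‖b₂‖=1.814740; λ = 2/(‖b₁‖+‖b₂‖) = 0.551043, sign → tz>0 ⇒ λ=+0.551043
r₁ = λ·B[:,0] = (+0.91157,+0.41097,+0.01193); r₂ = λ·B[:,1] = (-0.33546,+0.76023,-0.55635)
r₃ = r₁×r₂ = (-0.23771,+0.50315,+0.83086); SVD([r₁ r₂ r₃]) → R = UVᵀ:
  R  [+0.91157 -0.33546 -0.23771]
  R  [+0.41097 +0.76023 +0.50315]
  R  [+0.01193 -0.55635 +0.83086]
t = (-0.10741, +0.09133, +0.55104) m
tr R = 2.502659; θ = arccos((tr R − 1)/2) = 0.720722 rad = 41.294°
axis k = ((R−Rᵀ)₃₂, (R−Rᵀ)₁₃, (R−Rᵀ)₂₁) / (2 sinθ) = (-0.802736, -0.189143, +0.565544)
rvec = θ·k = (-0.578549, -0.136319, +0.407600)

rvec=(-0.5785, -0.1363, 0.4076) tvec=(-0.1074, 0.0913, 0.5510)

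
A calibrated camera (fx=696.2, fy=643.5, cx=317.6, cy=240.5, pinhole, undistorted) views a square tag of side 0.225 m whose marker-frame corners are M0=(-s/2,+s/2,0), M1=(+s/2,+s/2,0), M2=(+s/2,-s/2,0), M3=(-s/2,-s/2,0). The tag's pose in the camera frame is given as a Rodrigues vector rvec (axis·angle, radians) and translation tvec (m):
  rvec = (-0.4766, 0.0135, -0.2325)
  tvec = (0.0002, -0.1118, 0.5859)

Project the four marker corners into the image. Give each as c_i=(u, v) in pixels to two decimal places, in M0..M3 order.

Intrinsics K: fx=696.2, fy=643.5, cx=317.6, cy=240.5
Marker side s = 0.225 m; corners in marker frame (Z=0):
  M0 = (-0.1125, +0.1125, 0)
  M1 = (+0.1125, +0.1125, 0)
  M2 = (+0.1125, -0.1125, 0)
  M3 = (-0.1125, -0.1125, 0)
rvec = (-0.4766, 0.0135, -0.2325), |rvec| = θ = 0.53046 rad = 30.393°
Rodrigues: sinθ=0.50593, 1−cosθ=0.13742; R = I + sinθ·[k]× + (1−cosθ)·[k]×²:
    [+0.97351 +0.21861 +0.06699]
    [-0.22489 +0.86266 +0.45303]
    [+0.04124 -0.45609 +0.88898]
t = (0.0002, -0.1118, 0.5859) m
M0: Pc = R·M0+t = (-0.08473, +0.01055, +0.52995); u = 696.2·(-0.08473)/0.52995 + 317.6 = 206.2937, v = 643.5·(+0.01055)/0.52995 + 240.5 = 253.3105
M1: Pc = R·M1+t = (+0.13431, -0.04005, +0.53923); u = 696.2·(+0.13431)/0.53923 + 317.6 = 491.0120, v = 643.5·(-0.04005)/0.53923 + 240.5 = 192.7049
M2: Pc = R·M2+t = (+0.08513, -0.23415, +0.64185); u = 696.2·(+0.08513)/0.64185 + 317.6 = 409.9350, v = 643.5·(-0.23415)/0.64185 + 240.5 = 5.7482
M3: Pc = R·M3+t = (-0.13391, -0.18355, +0.63257); u = 696.2·(-0.13391)/0.63257 + 317.6 = 170.2167, v = 643.5·(-0.18355)/0.63257 + 240.5 = 53.7793

c0=(206.29, 253.31) c1=(491.01, 192.70) c2=(409.93, 5.75) c3=(170.22, 53.78)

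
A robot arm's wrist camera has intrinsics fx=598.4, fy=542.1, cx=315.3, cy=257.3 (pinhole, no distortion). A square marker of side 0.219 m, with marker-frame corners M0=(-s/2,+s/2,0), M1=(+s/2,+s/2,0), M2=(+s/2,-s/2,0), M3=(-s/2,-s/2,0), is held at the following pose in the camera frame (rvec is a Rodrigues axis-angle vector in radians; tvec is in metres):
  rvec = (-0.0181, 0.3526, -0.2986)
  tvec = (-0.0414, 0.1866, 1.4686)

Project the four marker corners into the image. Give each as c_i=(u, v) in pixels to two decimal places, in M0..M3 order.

Intrinsics K: fx=598.4, fy=542.1, cx=315.3, cy=257.3
Marker side s = 0.219 m; corners in marker frame (Z=0):
  M0 = (-0.1095, +0.1095, 0)
  M1 = (+0.1095, +0.1095, 0)
  M2 = (+0.1095, -0.1095, 0)
  M3 = (-0.1095, -0.1095, 0)
rvec = (-0.0181, 0.3526, -0.2986), |rvec| = θ = 0.46240 rad = 26.494°
Rodrigues: sinθ=0.44610, 1−cosθ=0.10502; R = I + sinθ·[k]× + (1−cosθ)·[k]×²:
    [+0.89514 +0.28494 +0.34282]
    [-0.29121 +0.95605 -0.03425]
    [-0.33751 -0.06917 +0.93878]
t = (-0.0414, 0.1866, 1.4686) m
M0: Pc = R·M0+t = (-0.10822, +0.32317, +1.49798); u = 598.4·(-0.10822)/1.49798 + 315.3 = 272.0703, v = 542.1·(+0.32317)/1.49798 + 257.3 = 374.2524
M1: Pc = R·M1+t = (+0.08782, +0.25940, +1.42407); u = 598.4·(+0.08782)/1.42407 + 315.3 = 352.2019, v = 542.1·(+0.25940)/1.42407 + 257.3 = 356.0458
M2: Pc = R·M2+t = (+0.02542, +0.05003, +1.43922); u = 598.4·(+0.02542)/1.43922 + 315.3 = 325.8682, v = 542.1·(+0.05003)/1.43922 + 257.3 = 276.1429
M3: Pc = R·M3+t = (-0.17062, +0.11380, +1.51313); u = 598.4·(-0.17062)/1.51313 + 315.3 = 247.8251, v = 542.1·(+0.11380)/1.51313 + 257.3 = 298.0704

c0=(272.07, 374.25) c1=(352.20, 356.05) c2=(325.87, 276.14) c3=(247.83, 298.07)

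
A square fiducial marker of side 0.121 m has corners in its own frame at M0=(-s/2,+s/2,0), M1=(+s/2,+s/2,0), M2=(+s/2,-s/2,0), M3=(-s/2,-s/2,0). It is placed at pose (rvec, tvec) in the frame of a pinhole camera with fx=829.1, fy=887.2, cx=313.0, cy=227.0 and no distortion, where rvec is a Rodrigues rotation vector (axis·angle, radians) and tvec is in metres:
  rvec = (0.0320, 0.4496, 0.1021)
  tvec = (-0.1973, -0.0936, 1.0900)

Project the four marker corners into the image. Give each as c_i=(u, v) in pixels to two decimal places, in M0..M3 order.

Intrinsics K: fx=829.1, fy=887.2, cx=313.0, cy=227.0
Marker side s = 0.121 m; corners in marker frame (Z=0):
  M0 = (-0.0605, +0.0605, 0)
  M1 = (+0.0605, +0.0605, 0)
  M2 = (+0.0605, -0.0605, 0)
  M3 = (-0.0605, -0.0605, 0)
rvec = (0.0320, 0.4496, 0.1021), |rvec| = θ = 0.46216 rad = 26.480°
Rodrigues: sinθ=0.44588, 1−cosθ=0.10491; R = I + sinθ·[k]× + (1−cosθ)·[k]×²:
    [+0.89560 -0.09144 +0.43537]
    [+0.10557 +0.99438 -0.00833]
    [-0.43216 +0.05342 +0.90021]
t = (-0.1973, -0.0936, 1.0900) m
M0: Pc = R·M0+t = (-0.25702, -0.03983, +1.11938); u = 829.1·(-0.25702)/1.11938 + 313.0 = 122.6339, v = 887.2·(-0.03983)/1.11938 + 227.0 = 195.4336
M1: Pc = R·M1+t = (-0.14865, -0.02705, +1.06709); u = 829.1·(-0.14865)/1.06709 + 313.0 = 197.5038, v = 887.2·(-0.02705)/1.06709 + 227.0 = 204.5074
M2: Pc = R·M2+t = (-0.13758, -0.14737, +1.06062); u = 829.1·(-0.13758)/1.06062 + 313.0 = 205.4487, v = 887.2·(-0.14737)/1.06062 + 227.0 = 103.7241
M3: Pc = R·M3+t = (-0.24595, -0.16015, +1.11291); u = 829.1·(-0.24595)/1.11291 + 313.0 = 129.7707, v = 887.2·(-0.16015)/1.11291 + 227.0 = 99.3331

c0=(122.63, 195.43) c1=(197.50, 204.51) c2=(205.45, 103.72) c3=(129.77, 99.33)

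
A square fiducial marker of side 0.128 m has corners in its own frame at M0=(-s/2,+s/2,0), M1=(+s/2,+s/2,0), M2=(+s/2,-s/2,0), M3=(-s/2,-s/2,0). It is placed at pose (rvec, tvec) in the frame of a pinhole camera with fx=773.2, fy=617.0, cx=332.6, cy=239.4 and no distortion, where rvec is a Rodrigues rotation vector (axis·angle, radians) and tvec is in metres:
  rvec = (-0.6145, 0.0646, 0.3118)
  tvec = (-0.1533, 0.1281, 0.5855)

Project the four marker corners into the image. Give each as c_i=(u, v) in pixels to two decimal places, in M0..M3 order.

c0=(9.53, 416.18) c1=(172.22, 461.78) c2=(240.54, 336.15) c3=(94.13, 299.57)

Intrinsics K: fx=773.2, fy=617.0, cx=332.6, cy=239.4
Marker side s = 0.128 m; corners in marker frame (Z=0):
  M0 = (-0.0640, +0.0640, 0)
  M1 = (+0.0640, +0.0640, 0)
  M2 = (+0.0640, -0.0640, 0)
  M3 = (-0.0640, -0.0640, 0)
rvec = (-0.6145, 0.0646, 0.3118), |rvec| = θ = 0.69210 rad = 39.654°
Rodrigues: sinθ=0.63816, 1−cosθ=0.23009; R = I + sinθ·[k]× + (1−cosθ)·[k]×²:
    [+0.95130 -0.30657 -0.03247]
    [+0.26843 +0.77191 +0.57628]
    [-0.15160 -0.55693 +0.81661]
t = (-0.1533, 0.1281, 0.5855) m
M0: Pc = R·M0+t = (-0.23380, +0.16032, +0.55956); u = 773.2·(-0.23380)/0.55956 + 332.6 = 9.5303, v = 617.0·(+0.16032)/0.55956 + 239.4 = 416.1807
M1: Pc = R·M1+t = (-0.11204, +0.19468, +0.54015); u = 773.2·(-0.11204)/0.54015 + 332.6 = 172.2249, v = 617.0·(+0.19468)/0.54015 + 239.4 = 461.7785
M2: Pc = R·M2+t = (-0.07280, +0.09588, +0.61144); u = 773.2·(-0.07280)/0.61144 + 332.6 = 240.5444, v = 617.0·(+0.09588)/0.61144 + 239.4 = 336.1488
M3: Pc = R·M3+t = (-0.19456, +0.06152, +0.63085); u = 773.2·(-0.19456)/0.63085 + 332.6 = 94.1331, v = 617.0·(+0.06152)/0.63085 + 239.4 = 299.5680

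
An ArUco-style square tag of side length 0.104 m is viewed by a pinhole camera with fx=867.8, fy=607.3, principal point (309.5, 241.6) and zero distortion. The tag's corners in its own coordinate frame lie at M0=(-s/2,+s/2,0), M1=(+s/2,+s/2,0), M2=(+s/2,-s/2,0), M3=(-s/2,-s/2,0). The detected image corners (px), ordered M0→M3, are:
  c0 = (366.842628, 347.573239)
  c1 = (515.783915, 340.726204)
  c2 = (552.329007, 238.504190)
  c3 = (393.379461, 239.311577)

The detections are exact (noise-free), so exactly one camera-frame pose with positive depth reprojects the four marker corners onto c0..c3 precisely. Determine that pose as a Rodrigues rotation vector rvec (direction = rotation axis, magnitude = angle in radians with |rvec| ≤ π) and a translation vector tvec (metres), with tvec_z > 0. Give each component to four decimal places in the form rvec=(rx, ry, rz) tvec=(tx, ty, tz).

rvec=(0.4207, -0.3078, 0.0580) tvec=(0.0909, 0.0452, 0.5283)

Intrinsics K: fx=867.8, fy=607.3, cx=309.5, cy=241.6
Marker side s = 0.104 m; corners in marker frame (Z=0):
  M0 = (-0.0520, +0.0520, 0)
  M1 = (+0.0520, +0.0520, 0)
  M2 = (+0.0520, -0.0520, 0)
  M3 = (-0.0520, -0.0520, 0)
Detected image corners:
  c0 = (366.842628, 347.573239) px
  c1 = (515.783915, 340.726204) px
  c2 = (552.329007, 238.504190) px
  c3 = (393.379461, 239.311577) px
Planar DLT: solve 8×8 A·h = b for H (H[2,2]=1):
  H  [+1742.96929 +35.21151 +458.79078]
  H  [+130.83018 +1227.87998 +293.50621]
  H  [+0.57886 +0.74371 +1.00000]
B = K⁻¹H; ‖b₁‖=1.892790, ‖b₂‖=1.892790; λ = 2/(‖b₁‖+‖b₂‖) = 0.528321, sign → tz>0 ⇒ λ=+0.528321
r₁ = λ·B[:,0] = (+0.95206,-0.00785,+0.30582); r₂ = λ·B[:,1] = (-0.11870,+0.91188,+0.39292)
r₃ = r₁×r₂ = (-0.28196,-0.41038,+0.86723); SVD([r₁ r₂ r₃]) → R = UVᵀ:
  R  [+0.95206 -0.11870 -0.28196]
  R  [-0.00785 +0.91188 -0.41038]
  R  [+0.30582 +0.39292 +0.86723]
t = (+0.09089, +0.04516, +0.52832) m
tr R = 2.731168; θ = arccos((tr R − 1)/2) = 0.524481 rad = 30.051°
axis k = ((R−Rᵀ)₃₂, (R−Rᵀ)₁₃, (R−Rᵀ)₂₁) / (2 sinθ) = (+0.802073, -0.586881, +0.110680)
rvec = θ·k = (+0.420672, -0.307808, +0.058049)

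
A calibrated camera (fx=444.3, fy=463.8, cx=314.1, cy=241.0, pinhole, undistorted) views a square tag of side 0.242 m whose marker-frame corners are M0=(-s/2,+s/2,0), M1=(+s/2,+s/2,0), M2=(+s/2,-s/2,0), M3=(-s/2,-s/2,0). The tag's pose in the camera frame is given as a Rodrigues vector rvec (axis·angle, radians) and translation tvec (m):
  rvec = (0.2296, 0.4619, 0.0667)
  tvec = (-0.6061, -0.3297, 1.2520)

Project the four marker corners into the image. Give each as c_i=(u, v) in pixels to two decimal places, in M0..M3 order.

c0=(75.54, 162.34) c1=(133.39, 166.17) c2=(125.72, 69.39) c3=(65.94, 73.34)

Intrinsics K: fx=444.3, fy=463.8, cx=314.1, cy=241.0
Marker side s = 0.242 m; corners in marker frame (Z=0):
  M0 = (-0.1210, +0.1210, 0)
  M1 = (+0.1210, +0.1210, 0)
  M2 = (+0.1210, -0.1210, 0)
  M3 = (-0.1210, -0.1210, 0)
rvec = (0.2296, 0.4619, 0.0667), |rvec| = θ = 0.52011 rad = 29.800°
Rodrigues: sinθ=0.49698, 1−cosθ=0.13224; R = I + sinθ·[k]× + (1−cosθ)·[k]×²:
    [+0.89353 -0.01189 +0.44884]
    [+0.11557 +0.97206 -0.20433]
    [-0.43387 +0.23445 +0.86994]
t = (-0.6061, -0.3297, 1.2520) m
M0: Pc = R·M0+t = (-0.71566, -0.22607, +1.33287); u = 444.3·(-0.71566)/1.33287 + 314.1 = 75.5418, v = 463.8·(-0.22607)/1.33287 + 241.0 = 162.3355
M1: Pc = R·M1+t = (-0.49942, -0.19810, +1.22787); u = 444.3·(-0.49942)/1.22787 + 314.1 = 133.3863, v = 463.8·(-0.19810)/1.22787 + 241.0 = 166.1735
M2: Pc = R·M2+t = (-0.49654, -0.43333, +1.17113); u = 444.3·(-0.49654)/1.17113 + 314.1 = 125.7233, v = 463.8·(-0.43333)/1.17113 + 241.0 = 69.3882
M3: Pc = R·M3+t = (-0.71278, -0.46130, +1.27613); u = 444.3·(-0.71278)/1.27613 + 314.1 = 65.9376, v = 463.8·(-0.46130)/1.27613 + 241.0 = 73.3427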